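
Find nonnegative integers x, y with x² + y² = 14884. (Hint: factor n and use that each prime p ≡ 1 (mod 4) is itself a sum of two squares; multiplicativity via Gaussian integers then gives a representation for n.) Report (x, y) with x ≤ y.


Step 1: Factor n = 14884 = 2^2 · 61^2.
Step 2: Check the mod-4 condition on each prime factor: 2 = 2 (special); 61 ≡ 1 (mod 4), exponent 2.
All primes ≡ 3 (mod 4) appear to even exponent (or don't appear), so by the two-squares theorem n IS expressible as a sum of two squares.
Step 3: Build a representation. Group n = k² · m with k = 2 and m = 61 · 61 = 3721 (a product of primes ≡ 1 (mod 4)); a representation of m scales to one of n via (k·x)² + (k·y)² = k²(x² + y²). Each prime p ≡ 1 (mod 4) is itself a sum of two squares; find a² by testing p − a² for a perfect square:
  61: 61 − 1² = 60, 61 − 2² = 57, 61 − 3² = 52, 61 − 4² = 45, 61 − 5² = 36 = 6² ⇒ 61 = 5² + 6².
  Combine using the Brahmagupta–Fibonacci identity (a² + b²)(c² + d²) = (ac − bd)² + (ad + bc)² = (ac + bd)² + (ad − bc)²:
  61 · 61 = 3721: from (5² + 6²)(5² + 6²), take (5·5 − 6·6, 5·6 + 6·5) = (25 − 36, 30 + 30) = (-11, 60); dropping signs (only squares matter) gives (11, 60); check 11² + 60² = 121 + 3600 = 3721 ✓.
  Scale by k = 2: (2·11, 2·60) = (22, 120).
Step 4: Order so x ≤ y and verify: 22² + 120² = 484 + 14400 = 14884 = n. ✓

n = 14884 = 22² + 120² (one valid representation with x ≤ y).


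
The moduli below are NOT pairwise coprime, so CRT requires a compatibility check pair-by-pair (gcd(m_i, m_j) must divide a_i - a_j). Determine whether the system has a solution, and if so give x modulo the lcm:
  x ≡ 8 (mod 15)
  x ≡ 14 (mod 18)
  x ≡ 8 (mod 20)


Moduli 15, 18, 20 are not pairwise coprime, so CRT works modulo lcm(m_i) when all pairwise compatibility conditions hold.
Pairwise compatibility: gcd(m_i, m_j) must divide a_i - a_j for every pair.
Merge one congruence at a time:
  Start: x ≡ 8 (mod 15).
  Combine with x ≡ 14 (mod 18): gcd(15, 18) = 3; 14 - 8 = 6, which IS divisible by 3, so compatible.
    Write x = 8 + 15·t and substitute into x ≡ 14 (mod 18): 15·t ≡ 14 − 8 = 6 (mod 18).
    Divide the congruence (and modulus) by g = 3: 5·t ≡ 2 (mod 6).
    The inverse of 5 mod 6 is 5 (since 5·5 = 25 = 4·6 + 1), so t ≡ 5·2 = 10 ≡ 4 (mod 6).
    Then x = 8 + 15·4 = 68, valid modulo lcm(15, 18) = 90: x ≡ 68 (mod 90).
  Combine with x ≡ 8 (mod 20): gcd(90, 20) = 10; 8 - 68 = -60, which IS divisible by 10, so compatible.
    Write x = 68 + 90·t and substitute into x ≡ 8 (mod 20): 90·t ≡ 8 − 68 = -60 (mod 20).
    Divide the congruence (and modulus) by g = 10: 9·t ≡ -6 (mod 2).
    Reduce coefficients mod 2: 1·t ≡ 0 (mod 2).
    So t ≡ 0 (mod 2).
    Then x = 68 + 90·0 = 68, valid modulo lcm(90, 20) = 180: x ≡ 68 (mod 180).
Verify: 68 mod 15 = 8, 68 mod 18 = 14, 68 mod 20 = 8.

x ≡ 68 (mod 180).


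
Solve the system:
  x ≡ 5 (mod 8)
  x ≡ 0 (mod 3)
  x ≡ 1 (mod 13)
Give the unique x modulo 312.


Moduli 8, 3, 13 are pairwise coprime; by CRT there is a unique solution modulo M = 8 · 3 · 13 = 312.
Solve pairwise, accumulating the modulus:
  Start with x ≡ 5 (mod 8).
  Combine with x ≡ 0 (mod 3): since gcd(8, 3) = 1, we get a unique residue mod 24.
    Write x = 5 + 8·t and substitute into x ≡ 0 (mod 3): 8·t ≡ 0 − 5 = -5 (mod 3).
    Reduce coefficients mod 3: 2·t ≡ 1 (mod 3).
    The inverse of 2 mod 3 is 2 (since 2·2 = 4 = 1·3 + 1), so t ≡ 2·1 = 2 ≡ 2 (mod 3).
    Then x = 5 + 8·2 = 21, valid modulo lcm(8, 3) = 24: x ≡ 21 (mod 24).
  Combine with x ≡ 1 (mod 13): since gcd(24, 13) = 1, we get a unique residue mod 312.
    Write x = 21 + 24·t and substitute into x ≡ 1 (mod 13): 24·t ≡ 1 − 21 = -20 (mod 13).
    Reduce coefficients mod 13: 11·t ≡ 6 (mod 13).
    The inverse of 11 mod 13 is 6 (since 11·6 = 66 = 5·13 + 1), so t ≡ 6·6 = 36 ≡ 10 (mod 13).
    Then x = 21 + 24·10 = 261, valid modulo lcm(24, 13) = 312: x ≡ 261 (mod 312).
Verify: 261 mod 8 = 5 ✓, 261 mod 3 = 0 ✓, 261 mod 13 = 1 ✓.

x ≡ 261 (mod 312).


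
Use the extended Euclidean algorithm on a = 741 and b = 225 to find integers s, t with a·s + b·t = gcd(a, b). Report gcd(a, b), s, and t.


Euclidean algorithm on (741, 225) — divide until remainder is 0:
  741 = 3 · 225 + 66
  225 = 3 · 66 + 27
  66 = 2 · 27 + 12
  27 = 2 · 12 + 3
  12 = 4 · 3 + 0
gcd(741, 225) = 3.
Track Bezout coefficients alongside the remainders: start with r₀ = 741 = a·1 + b·0 (s = 1, t = 0) and r₁ = 225 = a·0 + b·1 (s = 0, t = 1); each new remainder r_{k+1} = r_{k-1} − q_k·r_k inherits s_{k+1} = s_{k-1} − q_k·s_k, t_{k+1} = t_{k-1} − q_k·t_k, so r_k = a·s_k + b·t_k at every step:
  q = 3: r = 66, s = 1 − 3·0 = 1, t = 0 − 3·1 = -3  (check: 741·1 + 225·(-3) = 66)
  q = 3: r = 27, s = 0 − 3·1 = -3, t = 1 − 3·(-3) = 10  (check: 741·(-3) + 225·10 = 27)
  q = 2: r = 12, s = 1 − 2·(-3) = 7, t = -3 − 2·10 = -23  (check: 741·7 + 225·(-23) = 12)
  q = 2: r = 3, s = -3 − 2·7 = -17, t = 10 − 2·(-23) = 56  (check: 741·(-17) + 225·56 = 3)
The row with r = 3 (the gcd) gives the Bezout coefficients s = -17, t = 56.
Result: 741 · (-17) + 225 · (56) = 3.

gcd(741, 225) = 3; s = -17, t = 56 (check: 741·(-17) + 225·56 = 3).


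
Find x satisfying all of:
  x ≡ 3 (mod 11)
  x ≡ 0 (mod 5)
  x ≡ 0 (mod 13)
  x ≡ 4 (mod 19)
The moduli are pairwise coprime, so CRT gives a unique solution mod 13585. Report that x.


Product of moduli M = 11 · 5 · 13 · 19 = 13585.
Merge one congruence at a time:
  Start: x ≡ 3 (mod 11).
  Combine with x ≡ 0 (mod 5); new modulus lcm = 55.
    Write x = 3 + 11·t and substitute into x ≡ 0 (mod 5): 11·t ≡ 0 − 3 = -3 (mod 5).
    Reduce coefficients mod 5: 1·t ≡ 2 (mod 5).
    So t ≡ 2 (mod 5).
    Then x = 3 + 11·2 = 25, valid modulo lcm(11, 5) = 55: x ≡ 25 (mod 55).
  Combine with x ≡ 0 (mod 13); new modulus lcm = 715.
    Write x = 25 + 55·t and substitute into x ≡ 0 (mod 13): 55·t ≡ 0 − 25 = -25 (mod 13).
    Reduce coefficients mod 13: 3·t ≡ 1 (mod 13).
    The inverse of 3 mod 13 is 9 (since 3·9 = 27 = 2·13 + 1), so t ≡ 9·1 = 9 ≡ 9 (mod 13).
    Then x = 25 + 55·9 = 520, valid modulo lcm(55, 13) = 715: x ≡ 520 (mod 715).
  Combine with x ≡ 4 (mod 19); new modulus lcm = 13585.
    Write x = 520 + 715·t and substitute into x ≡ 4 (mod 19): 715·t ≡ 4 − 520 = -516 (mod 19).
    Reduce coefficients mod 19: 12·t ≡ 16 (mod 19).
    The inverse of 12 mod 19 is 8 (since 12·8 = 96 = 5·19 + 1), so t ≡ 8·16 = 128 ≡ 14 (mod 19).
    Then x = 520 + 715·14 = 10530, valid modulo lcm(715, 19) = 13585: x ≡ 10530 (mod 13585).
Verify against each original: 10530 mod 11 = 3, 10530 mod 5 = 0, 10530 mod 13 = 0, 10530 mod 19 = 4.

x ≡ 10530 (mod 13585).


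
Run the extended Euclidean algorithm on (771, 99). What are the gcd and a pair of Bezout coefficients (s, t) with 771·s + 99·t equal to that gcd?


Euclidean algorithm on (771, 99) — divide until remainder is 0:
  771 = 7 · 99 + 78
  99 = 1 · 78 + 21
  78 = 3 · 21 + 15
  21 = 1 · 15 + 6
  15 = 2 · 6 + 3
  6 = 2 · 3 + 0
gcd(771, 99) = 3.
Track Bezout coefficients alongside the remainders: start with r₀ = 771 = a·1 + b·0 (s = 1, t = 0) and r₁ = 99 = a·0 + b·1 (s = 0, t = 1); each new remainder r_{k+1} = r_{k-1} − q_k·r_k inherits s_{k+1} = s_{k-1} − q_k·s_k, t_{k+1} = t_{k-1} − q_k·t_k, so r_k = a·s_k + b·t_k at every step:
  q = 7: r = 78, s = 1 − 7·0 = 1, t = 0 − 7·1 = -7  (check: 771·1 + 99·(-7) = 78)
  q = 1: r = 21, s = 0 − 1·1 = -1, t = 1 − 1·(-7) = 8  (check: 771·(-1) + 99·8 = 21)
  q = 3: r = 15, s = 1 − 3·(-1) = 4, t = -7 − 3·8 = -31  (check: 771·4 + 99·(-31) = 15)
  q = 1: r = 6, s = -1 − 1·4 = -5, t = 8 − 1·(-31) = 39  (check: 771·(-5) + 99·39 = 6)
  q = 2: r = 3, s = 4 − 2·(-5) = 14, t = -31 − 2·39 = -109  (check: 771·14 + 99·(-109) = 3)
The row with r = 3 (the gcd) gives the Bezout coefficients s = 14, t = -109.
Result: 771 · (14) + 99 · (-109) = 3.

gcd(771, 99) = 3; s = 14, t = -109 (check: 771·14 + 99·(-109) = 3).


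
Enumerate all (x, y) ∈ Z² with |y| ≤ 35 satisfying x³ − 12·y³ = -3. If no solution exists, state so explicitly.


The equation is x³ - 12y³ = -3. For fixed y, x³ = 12·y³ − 3, so a solution requires the RHS to be a perfect cube.
Strategy: iterate y from -35 to 35, compute RHS = 12·y³ − 3, and check whether it is a (positive or negative) perfect cube.
Check small values of y:
  y = 0: RHS = -3 is not a perfect cube.
  y = 1: RHS = 9 is not a perfect cube.
  y = -1: RHS = -15 is not a perfect cube.
  y = 2: RHS = 93 is not a perfect cube.
  y = -2: RHS = -99 is not a perfect cube.
  y = 3: RHS = 321 is not a perfect cube.
  y = -3: RHS = -327 is not a perfect cube.
Continuing the search up to |y| = 35 finds no solutions either.
No (x, y) in the scanned range satisfies the equation.

No integer solutions with |y| ≤ 35.


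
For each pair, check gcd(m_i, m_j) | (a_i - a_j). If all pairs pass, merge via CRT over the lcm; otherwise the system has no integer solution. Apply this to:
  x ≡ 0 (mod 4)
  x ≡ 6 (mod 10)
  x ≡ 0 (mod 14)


Moduli 4, 10, 14 are not pairwise coprime, so CRT works modulo lcm(m_i) when all pairwise compatibility conditions hold.
Pairwise compatibility: gcd(m_i, m_j) must divide a_i - a_j for every pair.
Merge one congruence at a time:
  Start: x ≡ 0 (mod 4).
  Combine with x ≡ 6 (mod 10): gcd(4, 10) = 2; 6 - 0 = 6, which IS divisible by 2, so compatible.
    Write x = 0 + 4·t and substitute into x ≡ 6 (mod 10): 4·t ≡ 6 − 0 = 6 (mod 10).
    Divide the congruence (and modulus) by g = 2: 2·t ≡ 3 (mod 5).
    The inverse of 2 mod 5 is 3 (since 2·3 = 6 = 1·5 + 1), so t ≡ 3·3 = 9 ≡ 4 (mod 5).
    Then x = 0 + 4·4 = 16, valid modulo lcm(4, 10) = 20: x ≡ 16 (mod 20).
  Combine with x ≡ 0 (mod 14): gcd(20, 14) = 2; 0 - 16 = -16, which IS divisible by 2, so compatible.
    Write x = 16 + 20·t and substitute into x ≡ 0 (mod 14): 20·t ≡ 0 − 16 = -16 (mod 14).
    Divide the congruence (and modulus) by g = 2: 10·t ≡ -8 (mod 7).
    Reduce coefficients mod 7: 3·t ≡ 6 (mod 7).
    The inverse of 3 mod 7 is 5 (since 3·5 = 15 = 2·7 + 1), so t ≡ 5·6 = 30 ≡ 2 (mod 7).
    Then x = 16 + 20·2 = 56, valid modulo lcm(20, 14) = 140: x ≡ 56 (mod 140).
Verify: 56 mod 4 = 0, 56 mod 10 = 6, 56 mod 14 = 0.

x ≡ 56 (mod 140).


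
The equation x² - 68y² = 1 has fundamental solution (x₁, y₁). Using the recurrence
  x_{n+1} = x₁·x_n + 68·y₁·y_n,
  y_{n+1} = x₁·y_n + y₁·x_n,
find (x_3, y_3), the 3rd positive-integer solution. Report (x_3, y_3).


Step 1: Find the fundamental solution (x₁, y₁) of x² - 68y² = 1.
  Expand √68 as a continued fraction. a₀ = ⌊√68⌋ = 8; iterate m_{k+1} = d_k·a_k − m_k, d_{k+1} = (68 − m_{k+1}²)/d_k, a_{k+1} = ⌊(a₀ + m_{k+1})/d_{k+1}⌋ (starting m₀ = 0, d₀ = 1), with convergents p_k = a_k·p_{k-1} + p_{k-2}, q_k = a_k·q_{k-1} + q_{k-2} (p₋₁ = 1, q₋₁ = 0):
  k = 0: a₀ = 8; p₀/q₀ = 8/1; p₀² − 68·q₀² = 64 − 68 = -4.
  k = 1: m = 8, d = 4, a = ⌊(8 + 8)/4⌋ = 4; p/q = (4·8 + 1)/(4·1 + 0) = 33/4; p² − 68·q² = 1089 − 1088 = 1.
  The first convergent with p² − 68·q² = 1 gives the fundamental solution (x₁, y₁) = (33, 4).
Step 2: Apply the recurrence (x_{n+1}, y_{n+1}) = (x₁x_n + 68y₁y_n, x₁y_n + y₁x_n) repeatedly.
  From (x_1, y_1) = (33, 4): x_2 = 33·33 + 68·4·4 = 2177; y_2 = 33·4 + 4·33 = 264.
  From (x_2, y_2) = (2177, 264): x_3 = 33·2177 + 68·4·264 = 143649; y_3 = 33·264 + 4·2177 = 17420.
Step 3: Verify x_3² - 68·y_3² = 20635035201 - 20635035200 = 1 (should be 1). ✓

(x_1, y_1) = (33, 4); (x_3, y_3) = (143649, 17420).


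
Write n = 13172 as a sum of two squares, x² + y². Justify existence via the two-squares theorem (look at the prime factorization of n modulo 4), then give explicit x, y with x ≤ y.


Step 1: Factor n = 13172 = 2^2 · 37 · 89.
Step 2: Check the mod-4 condition on each prime factor: 2 = 2 (special); 37 ≡ 1 (mod 4), exponent 1; 89 ≡ 1 (mod 4), exponent 1.
All primes ≡ 3 (mod 4) appear to even exponent (or don't appear), so by the two-squares theorem n IS expressible as a sum of two squares.
Step 3: Build a representation. Group n = k² · m with k = 2 and m = 37 · 89 = 3293 (a product of primes ≡ 1 (mod 4)); a representation of m scales to one of n via (k·x)² + (k·y)² = k²(x² + y²). Each prime p ≡ 1 (mod 4) is itself a sum of two squares; find a² by testing p − a² for a perfect square:
  37: 37 − 1² = 36 = 6² ⇒ 37 = 1² + 6².
  89: 89 − 1² = 88, 89 − 2² = 85, 89 − 3² = 80, 89 − 4² = 73, 89 − 5² = 64 = 8² ⇒ 89 = 5² + 8².
  Combine using the Brahmagupta–Fibonacci identity (a² + b²)(c² + d²) = (ac − bd)² + (ad + bc)² = (ac + bd)² + (ad − bc)²:
  37 · 89 = 3293: from (1² + 6²)(5² + 8²), take (1·5 − 6·8, 1·8 + 6·5) = (5 − 48, 8 + 30) = (-43, 38); dropping signs (only squares matter) gives (43, 38); check 43² + 38² = 1849 + 1444 = 3293 ✓.
  Scale by k = 2: (2·43, 2·38) = (86, 76).
Step 4: Order so x ≤ y and verify: 76² + 86² = 5776 + 7396 = 13172 = n. ✓

n = 13172 = 76² + 86² (one valid representation with x ≤ y).


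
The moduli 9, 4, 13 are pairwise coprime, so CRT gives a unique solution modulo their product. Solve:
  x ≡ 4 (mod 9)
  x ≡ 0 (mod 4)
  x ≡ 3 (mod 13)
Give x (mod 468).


Moduli 9, 4, 13 are pairwise coprime; by CRT there is a unique solution modulo M = 9 · 4 · 13 = 468.
Solve pairwise, accumulating the modulus:
  Start with x ≡ 4 (mod 9).
  Combine with x ≡ 0 (mod 4): since gcd(9, 4) = 1, we get a unique residue mod 36.
    Write x = 4 + 9·t and substitute into x ≡ 0 (mod 4): 9·t ≡ 0 − 4 = -4 (mod 4).
    Reduce coefficients mod 4: 1·t ≡ 0 (mod 4).
    So t ≡ 0 (mod 4).
    Then x = 4 + 9·0 = 4, valid modulo lcm(9, 4) = 36: x ≡ 4 (mod 36).
  Combine with x ≡ 3 (mod 13): since gcd(36, 13) = 1, we get a unique residue mod 468.
    Write x = 4 + 36·t and substitute into x ≡ 3 (mod 13): 36·t ≡ 3 − 4 = -1 (mod 13).
    Reduce coefficients mod 13: 10·t ≡ 12 (mod 13).
    The inverse of 10 mod 13 is 4 (since 10·4 = 40 = 3·13 + 1), so t ≡ 4·12 = 48 ≡ 9 (mod 13).
    Then x = 4 + 36·9 = 328, valid modulo lcm(36, 13) = 468: x ≡ 328 (mod 468).
Verify: 328 mod 9 = 4 ✓, 328 mod 4 = 0 ✓, 328 mod 13 = 3 ✓.

x ≡ 328 (mod 468).


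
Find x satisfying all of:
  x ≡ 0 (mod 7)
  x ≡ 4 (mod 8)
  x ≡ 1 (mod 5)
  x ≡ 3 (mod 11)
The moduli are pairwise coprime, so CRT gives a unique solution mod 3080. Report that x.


Product of moduli M = 7 · 8 · 5 · 11 = 3080.
Merge one congruence at a time:
  Start: x ≡ 0 (mod 7).
  Combine with x ≡ 4 (mod 8); new modulus lcm = 56.
    Write x = 0 + 7·t and substitute into x ≡ 4 (mod 8): 7·t ≡ 4 − 0 = 4 (mod 8).
    The inverse of 7 mod 8 is 7 (since 7·7 = 49 = 6·8 + 1), so t ≡ 7·4 = 28 ≡ 4 (mod 8).
    Then x = 0 + 7·4 = 28, valid modulo lcm(7, 8) = 56: x ≡ 28 (mod 56).
  Combine with x ≡ 1 (mod 5); new modulus lcm = 280.
    Write x = 28 + 56·t and substitute into x ≡ 1 (mod 5): 56·t ≡ 1 − 28 = -27 (mod 5).
    Reduce coefficients mod 5: 1·t ≡ 3 (mod 5).
    So t ≡ 3 (mod 5).
    Then x = 28 + 56·3 = 196, valid modulo lcm(56, 5) = 280: x ≡ 196 (mod 280).
  Combine with x ≡ 3 (mod 11); new modulus lcm = 3080.
    Write x = 196 + 280·t and substitute into x ≡ 3 (mod 11): 280·t ≡ 3 − 196 = -193 (mod 11).
    Reduce coefficients mod 11: 5·t ≡ 5 (mod 11).
    The inverse of 5 mod 11 is 9 (since 5·9 = 45 = 4·11 + 1), so t ≡ 9·5 = 45 ≡ 1 (mod 11).
    Then x = 196 + 280·1 = 476, valid modulo lcm(280, 11) = 3080: x ≡ 476 (mod 3080).
Verify against each original: 476 mod 7 = 0, 476 mod 8 = 4, 476 mod 5 = 1, 476 mod 11 = 3.

x ≡ 476 (mod 3080).


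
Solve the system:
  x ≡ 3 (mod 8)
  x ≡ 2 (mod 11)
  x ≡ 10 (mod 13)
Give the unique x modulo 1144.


Moduli 8, 11, 13 are pairwise coprime; by CRT there is a unique solution modulo M = 8 · 11 · 13 = 1144.
Solve pairwise, accumulating the modulus:
  Start with x ≡ 3 (mod 8).
  Combine with x ≡ 2 (mod 11): since gcd(8, 11) = 1, we get a unique residue mod 88.
    Write x = 3 + 8·t and substitute into x ≡ 2 (mod 11): 8·t ≡ 2 − 3 = -1 (mod 11).
    Reduce coefficients mod 11: 8·t ≡ 10 (mod 11).
    The inverse of 8 mod 11 is 7 (since 8·7 = 56 = 5·11 + 1), so t ≡ 7·10 = 70 ≡ 4 (mod 11).
    Then x = 3 + 8·4 = 35, valid modulo lcm(8, 11) = 88: x ≡ 35 (mod 88).
  Combine with x ≡ 10 (mod 13): since gcd(88, 13) = 1, we get a unique residue mod 1144.
    Write x = 35 + 88·t and substitute into x ≡ 10 (mod 13): 88·t ≡ 10 − 35 = -25 (mod 13).
    Reduce coefficients mod 13: 10·t ≡ 1 (mod 13).
    The inverse of 10 mod 13 is 4 (since 10·4 = 40 = 3·13 + 1), so t ≡ 4·1 = 4 ≡ 4 (mod 13).
    Then x = 35 + 88·4 = 387, valid modulo lcm(88, 13) = 1144: x ≡ 387 (mod 1144).
Verify: 387 mod 8 = 3 ✓, 387 mod 11 = 2 ✓, 387 mod 13 = 10 ✓.

x ≡ 387 (mod 1144).


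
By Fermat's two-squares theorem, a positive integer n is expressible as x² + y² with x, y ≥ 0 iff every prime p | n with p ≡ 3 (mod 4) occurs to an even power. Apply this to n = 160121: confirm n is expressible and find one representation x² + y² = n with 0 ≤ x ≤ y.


Step 1: Factor n = 160121 = 13 · 109 · 113.
Step 2: Check the mod-4 condition on each prime factor: 13 ≡ 1 (mod 4), exponent 1; 109 ≡ 1 (mod 4), exponent 1; 113 ≡ 1 (mod 4), exponent 1.
All primes ≡ 3 (mod 4) appear to even exponent (or don't appear), so by the two-squares theorem n IS expressible as a sum of two squares.
Step 3: Build a representation. Here n = 13 · 109 · 113 is a product of primes ≡ 1 (mod 4). Each prime p ≡ 1 (mod 4) is itself a sum of two squares; find a² by testing p − a² for a perfect square:
  13: 13 − 1² = 12, 13 − 2² = 9 = 3² ⇒ 13 = 2² + 3².
  109: 109 − 1² = 108, 109 − 2² = 105, 109 − 3² = 100 = 10² ⇒ 109 = 3² + 10².
  113: 113 − 1² = 112, 113 − 2² = 109, 113 − 3² = 104, 113 − 4² = 97, 113 − 5² = 88, 113 − 6² = 77, 113 − 7² = 64 = 8² ⇒ 113 = 7² + 8².
  Combine using the Brahmagupta–Fibonacci identity (a² + b²)(c² + d²) = (ac − bd)² + (ad + bc)² = (ac + bd)² + (ad − bc)²:
  13 · 109 = 1417: from (2² + 3²)(3² + 10²), take (2·3 − 3·10, 2·10 + 3·3) = (6 − 30, 20 + 9) = (-24, 29); dropping signs (only squares matter) gives (24, 29); check 24² + 29² = 576 + 841 = 1417 ✓.
  1417 · 113 = 160121: from (24² + 29²)(7² + 8²), take (24·7 − 29·8, 24·8 + 29·7) = (168 − 232, 192 + 203) = (-64, 395); dropping signs (only squares matter) gives (64, 395); check 64² + 395² = 4096 + 156025 = 160121 ✓.
Step 4: Order so x ≤ y and verify: 64² + 395² = 4096 + 156025 = 160121 = n. ✓

n = 160121 = 64² + 395² (one valid representation with x ≤ y).


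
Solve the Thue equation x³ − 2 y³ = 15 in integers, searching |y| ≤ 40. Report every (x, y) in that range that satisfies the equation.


The equation is x³ - 2y³ = 15. For fixed y, x³ = 2·y³ + 15, so a solution requires the RHS to be a perfect cube.
Strategy: iterate y from -40 to 40, compute RHS = 2·y³ + 15, and check whether it is a (positive or negative) perfect cube.
Check small values of y:
  y = 0: RHS = 15 is not a perfect cube.
  y = 1: RHS = 17 is not a perfect cube.
  y = -1: RHS = 13 is not a perfect cube.
  y = 2: RHS = 31 is not a perfect cube.
  y = -2: RHS = -1 = (-1)³ ⇒ x = -1 works.
  y = 3: RHS = 69 is not a perfect cube.
  y = -3: RHS = -39 is not a perfect cube.
Continuing the search up to |y| = 40 finds no further solutions beyond those listed.
Collected solutions: (-1, -2).

Solutions (with |y| ≤ 40): (-1, -2).


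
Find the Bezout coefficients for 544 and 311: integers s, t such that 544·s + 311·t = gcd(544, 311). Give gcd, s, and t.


Euclidean algorithm on (544, 311) — divide until remainder is 0:
  544 = 1 · 311 + 233
  311 = 1 · 233 + 78
  233 = 2 · 78 + 77
  78 = 1 · 77 + 1
  77 = 77 · 1 + 0
gcd(544, 311) = 1.
Track Bezout coefficients alongside the remainders: start with r₀ = 544 = a·1 + b·0 (s = 1, t = 0) and r₁ = 311 = a·0 + b·1 (s = 0, t = 1); each new remainder r_{k+1} = r_{k-1} − q_k·r_k inherits s_{k+1} = s_{k-1} − q_k·s_k, t_{k+1} = t_{k-1} − q_k·t_k, so r_k = a·s_k + b·t_k at every step:
  q = 1: r = 233, s = 1 − 1·0 = 1, t = 0 − 1·1 = -1  (check: 544·1 + 311·(-1) = 233)
  q = 1: r = 78, s = 0 − 1·1 = -1, t = 1 − 1·(-1) = 2  (check: 544·(-1) + 311·2 = 78)
  q = 2: r = 77, s = 1 − 2·(-1) = 3, t = -1 − 2·2 = -5  (check: 544·3 + 311·(-5) = 77)
  q = 1: r = 1, s = -1 − 1·3 = -4, t = 2 − 1·(-5) = 7  (check: 544·(-4) + 311·7 = 1)
The row with r = 1 (the gcd) gives the Bezout coefficients s = -4, t = 7.
Result: 544 · (-4) + 311 · (7) = 1.

gcd(544, 311) = 1; s = -4, t = 7 (check: 544·(-4) + 311·7 = 1).


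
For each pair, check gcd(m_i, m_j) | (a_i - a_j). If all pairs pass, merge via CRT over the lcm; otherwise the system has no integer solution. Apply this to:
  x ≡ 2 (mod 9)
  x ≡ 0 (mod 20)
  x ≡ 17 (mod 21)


Moduli 9, 20, 21 are not pairwise coprime, so CRT works modulo lcm(m_i) when all pairwise compatibility conditions hold.
Pairwise compatibility: gcd(m_i, m_j) must divide a_i - a_j for every pair.
Merge one congruence at a time:
  Start: x ≡ 2 (mod 9).
  Combine with x ≡ 0 (mod 20): gcd(9, 20) = 1; 0 - 2 = -2, which IS divisible by 1, so compatible.
    Write x = 2 + 9·t and substitute into x ≡ 0 (mod 20): 9·t ≡ 0 − 2 = -2 (mod 20).
    Reduce coefficients mod 20: 9·t ≡ 18 (mod 20).
    The inverse of 9 mod 20 is 9 (since 9·9 = 81 = 4·20 + 1), so t ≡ 9·18 = 162 ≡ 2 (mod 20).
    Then x = 2 + 9·2 = 20, valid modulo lcm(9, 20) = 180: x ≡ 20 (mod 180).
  Combine with x ≡ 17 (mod 21): gcd(180, 21) = 3; 17 - 20 = -3, which IS divisible by 3, so compatible.
    Write x = 20 + 180·t and substitute into x ≡ 17 (mod 21): 180·t ≡ 17 − 20 = -3 (mod 21).
    Divide the congruence (and modulus) by g = 3: 60·t ≡ -1 (mod 7).
    Reduce coefficients mod 7: 4·t ≡ 6 (mod 7).
    The inverse of 4 mod 7 is 2 (since 4·2 = 8 = 1·7 + 1), so t ≡ 2·6 = 12 ≡ 5 (mod 7).
    Then x = 20 + 180·5 = 920, valid modulo lcm(180, 21) = 1260: x ≡ 920 (mod 1260).
Verify: 920 mod 9 = 2, 920 mod 20 = 0, 920 mod 21 = 17.

x ≡ 920 (mod 1260).


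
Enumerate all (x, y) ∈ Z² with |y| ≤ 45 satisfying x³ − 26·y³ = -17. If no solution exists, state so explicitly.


The equation is x³ - 26y³ = -17. For fixed y, x³ = 26·y³ − 17, so a solution requires the RHS to be a perfect cube.
Strategy: iterate y from -45 to 45, compute RHS = 26·y³ − 17, and check whether it is a (positive or negative) perfect cube.
Check small values of y:
  y = 0: RHS = -17 is not a perfect cube.
  y = 1: RHS = 9 is not a perfect cube.
  y = -1: RHS = -43 is not a perfect cube.
  y = 2: RHS = 191 is not a perfect cube.
  y = -2: RHS = -225 is not a perfect cube.
  y = 3: RHS = 685 is not a perfect cube.
  y = -3: RHS = -719 is not a perfect cube.
Continuing the search up to |y| = 45 finds no solutions either.
No (x, y) in the scanned range satisfies the equation.

No integer solutions with |y| ≤ 45.


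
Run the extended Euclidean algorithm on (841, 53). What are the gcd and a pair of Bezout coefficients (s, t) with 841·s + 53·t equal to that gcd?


Euclidean algorithm on (841, 53) — divide until remainder is 0:
  841 = 15 · 53 + 46
  53 = 1 · 46 + 7
  46 = 6 · 7 + 4
  7 = 1 · 4 + 3
  4 = 1 · 3 + 1
  3 = 3 · 1 + 0
gcd(841, 53) = 1.
Track Bezout coefficients alongside the remainders: start with r₀ = 841 = a·1 + b·0 (s = 1, t = 0) and r₁ = 53 = a·0 + b·1 (s = 0, t = 1); each new remainder r_{k+1} = r_{k-1} − q_k·r_k inherits s_{k+1} = s_{k-1} − q_k·s_k, t_{k+1} = t_{k-1} − q_k·t_k, so r_k = a·s_k + b·t_k at every step:
  q = 15: r = 46, s = 1 − 15·0 = 1, t = 0 − 15·1 = -15  (check: 841·1 + 53·(-15) = 46)
  q = 1: r = 7, s = 0 − 1·1 = -1, t = 1 − 1·(-15) = 16  (check: 841·(-1) + 53·16 = 7)
  q = 6: r = 4, s = 1 − 6·(-1) = 7, t = -15 − 6·16 = -111  (check: 841·7 + 53·(-111) = 4)
  q = 1: r = 3, s = -1 − 1·7 = -8, t = 16 − 1·(-111) = 127  (check: 841·(-8) + 53·127 = 3)
  q = 1: r = 1, s = 7 − 1·(-8) = 15, t = -111 − 1·127 = -238  (check: 841·15 + 53·(-238) = 1)
The row with r = 1 (the gcd) gives the Bezout coefficients s = 15, t = -238.
Result: 841 · (15) + 53 · (-238) = 1.

gcd(841, 53) = 1; s = 15, t = -238 (check: 841·15 + 53·(-238) = 1).


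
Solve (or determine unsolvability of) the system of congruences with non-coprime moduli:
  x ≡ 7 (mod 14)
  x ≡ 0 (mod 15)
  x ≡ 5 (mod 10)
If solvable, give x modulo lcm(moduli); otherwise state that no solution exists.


Moduli 14, 15, 10 are not pairwise coprime, so CRT works modulo lcm(m_i) when all pairwise compatibility conditions hold.
Pairwise compatibility: gcd(m_i, m_j) must divide a_i - a_j for every pair.
Merge one congruence at a time:
  Start: x ≡ 7 (mod 14).
  Combine with x ≡ 0 (mod 15): gcd(14, 15) = 1; 0 - 7 = -7, which IS divisible by 1, so compatible.
    Write x = 7 + 14·t and substitute into x ≡ 0 (mod 15): 14·t ≡ 0 − 7 = -7 (mod 15).
    Reduce coefficients mod 15: 14·t ≡ 8 (mod 15).
    The inverse of 14 mod 15 is 14 (since 14·14 = 196 = 13·15 + 1), so t ≡ 14·8 = 112 ≡ 7 (mod 15).
    Then x = 7 + 14·7 = 105, valid modulo lcm(14, 15) = 210: x ≡ 105 (mod 210).
  Combine with x ≡ 5 (mod 10): gcd(210, 10) = 10; 5 - 105 = -100, which IS divisible by 10, so compatible.
    Write x = 105 + 210·t and substitute into x ≡ 5 (mod 10): 210·t ≡ 5 − 105 = -100 (mod 10).
    Divide the congruence (and modulus) by g = 10: 21·t ≡ -10 (mod 1).
    Modulo 1 every t works; take t = 0.
    Then x = 105 + 210·0 = 105, valid modulo lcm(210, 10) = 210: x ≡ 105 (mod 210).
Verify: 105 mod 14 = 7, 105 mod 15 = 0, 105 mod 10 = 5.

x ≡ 105 (mod 210).


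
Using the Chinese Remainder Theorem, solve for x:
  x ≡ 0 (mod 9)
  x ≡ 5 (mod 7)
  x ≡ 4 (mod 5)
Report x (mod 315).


Moduli 9, 7, 5 are pairwise coprime; by CRT there is a unique solution modulo M = 9 · 7 · 5 = 315.
Solve pairwise, accumulating the modulus:
  Start with x ≡ 0 (mod 9).
  Combine with x ≡ 5 (mod 7): since gcd(9, 7) = 1, we get a unique residue mod 63.
    Write x = 0 + 9·t and substitute into x ≡ 5 (mod 7): 9·t ≡ 5 − 0 = 5 (mod 7).
    Reduce coefficients mod 7: 2·t ≡ 5 (mod 7).
    The inverse of 2 mod 7 is 4 (since 2·4 = 8 = 1·7 + 1), so t ≡ 4·5 = 20 ≡ 6 (mod 7).
    Then x = 0 + 9·6 = 54, valid modulo lcm(9, 7) = 63: x ≡ 54 (mod 63).
  Combine with x ≡ 4 (mod 5): since gcd(63, 5) = 1, we get a unique residue mod 315.
    Write x = 54 + 63·t and substitute into x ≡ 4 (mod 5): 63·t ≡ 4 − 54 = -50 (mod 5).
    Reduce coefficients mod 5: 3·t ≡ 0 (mod 5).
    The inverse of 3 mod 5 is 2 (since 3·2 = 6 = 1·5 + 1), so t ≡ 2·0 = 0 ≡ 0 (mod 5).
    Then x = 54 + 63·0 = 54, valid modulo lcm(63, 5) = 315: x ≡ 54 (mod 315).
Verify: 54 mod 9 = 0 ✓, 54 mod 7 = 5 ✓, 54 mod 5 = 4 ✓.

x ≡ 54 (mod 315).


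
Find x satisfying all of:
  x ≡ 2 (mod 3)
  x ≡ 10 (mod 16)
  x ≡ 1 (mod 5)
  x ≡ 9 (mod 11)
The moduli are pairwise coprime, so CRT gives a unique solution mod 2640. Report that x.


Product of moduli M = 3 · 16 · 5 · 11 = 2640.
Merge one congruence at a time:
  Start: x ≡ 2 (mod 3).
  Combine with x ≡ 10 (mod 16); new modulus lcm = 48.
    Write x = 2 + 3·t and substitute into x ≡ 10 (mod 16): 3·t ≡ 10 − 2 = 8 (mod 16).
    The inverse of 3 mod 16 is 11 (since 3·11 = 33 = 2·16 + 1), so t ≡ 11·8 = 88 ≡ 8 (mod 16).
    Then x = 2 + 3·8 = 26, valid modulo lcm(3, 16) = 48: x ≡ 26 (mod 48).
  Combine with x ≡ 1 (mod 5); new modulus lcm = 240.
    Write x = 26 + 48·t and substitute into x ≡ 1 (mod 5): 48·t ≡ 1 − 26 = -25 (mod 5).
    Reduce coefficients mod 5: 3·t ≡ 0 (mod 5).
    The inverse of 3 mod 5 is 2 (since 3·2 = 6 = 1·5 + 1), so t ≡ 2·0 = 0 ≡ 0 (mod 5).
    Then x = 26 + 48·0 = 26, valid modulo lcm(48, 5) = 240: x ≡ 26 (mod 240).
  Combine with x ≡ 9 (mod 11); new modulus lcm = 2640.
    Write x = 26 + 240·t and substitute into x ≡ 9 (mod 11): 240·t ≡ 9 − 26 = -17 (mod 11).
    Reduce coefficients mod 11: 9·t ≡ 5 (mod 11).
    The inverse of 9 mod 11 is 5 (since 9·5 = 45 = 4·11 + 1), so t ≡ 5·5 = 25 ≡ 3 (mod 11).
    Then x = 26 + 240·3 = 746, valid modulo lcm(240, 11) = 2640: x ≡ 746 (mod 2640).
Verify against each original: 746 mod 3 = 2, 746 mod 16 = 10, 746 mod 5 = 1, 746 mod 11 = 9.

x ≡ 746 (mod 2640).


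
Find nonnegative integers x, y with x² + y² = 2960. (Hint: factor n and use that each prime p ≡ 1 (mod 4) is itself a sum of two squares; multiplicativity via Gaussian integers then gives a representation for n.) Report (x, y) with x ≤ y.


Step 1: Factor n = 2960 = 2^4 · 5 · 37.
Step 2: Check the mod-4 condition on each prime factor: 2 = 2 (special); 5 ≡ 1 (mod 4), exponent 1; 37 ≡ 1 (mod 4), exponent 1.
All primes ≡ 3 (mod 4) appear to even exponent (or don't appear), so by the two-squares theorem n IS expressible as a sum of two squares.
Step 3: Build a representation. Group n = k² · m with k = 4 and m = 5 · 37 = 185 (a product of primes ≡ 1 (mod 4)); a representation of m scales to one of n via (k·x)² + (k·y)² = k²(x² + y²). Each prime p ≡ 1 (mod 4) is itself a sum of two squares; find a² by testing p − a² for a perfect square:
  5: 5 − 1² = 4 = 2² ⇒ 5 = 1² + 2².
  37: 37 − 1² = 36 = 6² ⇒ 37 = 1² + 6².
  Combine using the Brahmagupta–Fibonacci identity (a² + b²)(c² + d²) = (ac − bd)² + (ad + bc)² = (ac + bd)² + (ad − bc)²:
  5 · 37 = 185: from (1² + 2²)(1² + 6²), take (1·1 − 2·6, 1·6 + 2·1) = (1 − 12, 6 + 2) = (-11, 8); dropping signs (only squares matter) gives (11, 8); check 11² + 8² = 121 + 64 = 185 ✓.
  Scale by k = 4: (4·11, 4·8) = (44, 32).
Step 4: Order so x ≤ y and verify: 32² + 44² = 1024 + 1936 = 2960 = n. ✓

n = 2960 = 32² + 44² (one valid representation with x ≤ y).


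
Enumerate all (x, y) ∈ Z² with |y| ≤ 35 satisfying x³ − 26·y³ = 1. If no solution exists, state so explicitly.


The equation is x³ - 26y³ = 1. For fixed y, x³ = 26·y³ + 1, so a solution requires the RHS to be a perfect cube.
Strategy: iterate y from -35 to 35, compute RHS = 26·y³ + 1, and check whether it is a (positive or negative) perfect cube.
Check small values of y:
  y = 0: RHS = 1 = (1)³ ⇒ x = 1 works.
  y = 1: RHS = 27 = (3)³ ⇒ x = 3 works.
  y = -1: RHS = -25 is not a perfect cube.
  y = 2: RHS = 209 is not a perfect cube.
  y = -2: RHS = -207 is not a perfect cube.
  y = 3: RHS = 703 is not a perfect cube.
  y = -3: RHS = -701 is not a perfect cube.
Continuing the search up to |y| = 35 finds no further solutions beyond those listed.
Collected solutions: (1, 0), (3, 1).

Solutions (with |y| ≤ 35): (1, 0), (3, 1).


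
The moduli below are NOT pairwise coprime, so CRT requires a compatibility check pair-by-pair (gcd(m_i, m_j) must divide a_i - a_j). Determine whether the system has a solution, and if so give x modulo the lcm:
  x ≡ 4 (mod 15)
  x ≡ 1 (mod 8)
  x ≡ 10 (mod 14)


Moduli 15, 8, 14 are not pairwise coprime, so CRT works modulo lcm(m_i) when all pairwise compatibility conditions hold.
Pairwise compatibility: gcd(m_i, m_j) must divide a_i - a_j for every pair.
Merge one congruence at a time:
  Start: x ≡ 4 (mod 15).
  Combine with x ≡ 1 (mod 8): gcd(15, 8) = 1; 1 - 4 = -3, which IS divisible by 1, so compatible.
    Write x = 4 + 15·t and substitute into x ≡ 1 (mod 8): 15·t ≡ 1 − 4 = -3 (mod 8).
    Reduce coefficients mod 8: 7·t ≡ 5 (mod 8).
    The inverse of 7 mod 8 is 7 (since 7·7 = 49 = 6·8 + 1), so t ≡ 7·5 = 35 ≡ 3 (mod 8).
    Then x = 4 + 15·3 = 49, valid modulo lcm(15, 8) = 120: x ≡ 49 (mod 120).
  Combine with x ≡ 10 (mod 14): gcd(120, 14) = 2, and 10 - 49 = -39 is NOT divisible by 2.
    ⇒ system is inconsistent (no integer solution).

No solution (the system is inconsistent).


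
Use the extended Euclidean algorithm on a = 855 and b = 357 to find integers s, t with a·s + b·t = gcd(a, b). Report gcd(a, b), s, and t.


Euclidean algorithm on (855, 357) — divide until remainder is 0:
  855 = 2 · 357 + 141
  357 = 2 · 141 + 75
  141 = 1 · 75 + 66
  75 = 1 · 66 + 9
  66 = 7 · 9 + 3
  9 = 3 · 3 + 0
gcd(855, 357) = 3.
Track Bezout coefficients alongside the remainders: start with r₀ = 855 = a·1 + b·0 (s = 1, t = 0) and r₁ = 357 = a·0 + b·1 (s = 0, t = 1); each new remainder r_{k+1} = r_{k-1} − q_k·r_k inherits s_{k+1} = s_{k-1} − q_k·s_k, t_{k+1} = t_{k-1} − q_k·t_k, so r_k = a·s_k + b·t_k at every step:
  q = 2: r = 141, s = 1 − 2·0 = 1, t = 0 − 2·1 = -2  (check: 855·1 + 357·(-2) = 141)
  q = 2: r = 75, s = 0 − 2·1 = -2, t = 1 − 2·(-2) = 5  (check: 855·(-2) + 357·5 = 75)
  q = 1: r = 66, s = 1 − 1·(-2) = 3, t = -2 − 1·5 = -7  (check: 855·3 + 357·(-7) = 66)
  q = 1: r = 9, s = -2 − 1·3 = -5, t = 5 − 1·(-7) = 12  (check: 855·(-5) + 357·12 = 9)
  q = 7: r = 3, s = 3 − 7·(-5) = 38, t = -7 − 7·12 = -91  (check: 855·38 + 357·(-91) = 3)
The row with r = 3 (the gcd) gives the Bezout coefficients s = 38, t = -91.
Result: 855 · (38) + 357 · (-91) = 3.

gcd(855, 357) = 3; s = 38, t = -91 (check: 855·38 + 357·(-91) = 3).


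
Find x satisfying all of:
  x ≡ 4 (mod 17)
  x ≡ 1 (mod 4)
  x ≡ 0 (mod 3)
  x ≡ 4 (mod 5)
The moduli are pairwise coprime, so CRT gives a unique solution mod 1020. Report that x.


Product of moduli M = 17 · 4 · 3 · 5 = 1020.
Merge one congruence at a time:
  Start: x ≡ 4 (mod 17).
  Combine with x ≡ 1 (mod 4); new modulus lcm = 68.
    Write x = 4 + 17·t and substitute into x ≡ 1 (mod 4): 17·t ≡ 1 − 4 = -3 (mod 4).
    Reduce coefficients mod 4: 1·t ≡ 1 (mod 4).
    So t ≡ 1 (mod 4).
    Then x = 4 + 17·1 = 21, valid modulo lcm(17, 4) = 68: x ≡ 21 (mod 68).
  Combine with x ≡ 0 (mod 3); new modulus lcm = 204.
    Write x = 21 + 68·t and substitute into x ≡ 0 (mod 3): 68·t ≡ 0 − 21 = -21 (mod 3).
    Reduce coefficients mod 3: 2·t ≡ 0 (mod 3).
    The inverse of 2 mod 3 is 2 (since 2·2 = 4 = 1·3 + 1), so t ≡ 2·0 = 0 ≡ 0 (mod 3).
    Then x = 21 + 68·0 = 21, valid modulo lcm(68, 3) = 204: x ≡ 21 (mod 204).
  Combine with x ≡ 4 (mod 5); new modulus lcm = 1020.
    Write x = 21 + 204·t and substitute into x ≡ 4 (mod 5): 204·t ≡ 4 − 21 = -17 (mod 5).
    Reduce coefficients mod 5: 4·t ≡ 3 (mod 5).
    The inverse of 4 mod 5 is 4 (since 4·4 = 16 = 3·5 + 1), so t ≡ 4·3 = 12 ≡ 2 (mod 5).
    Then x = 21 + 204·2 = 429, valid modulo lcm(204, 5) = 1020: x ≡ 429 (mod 1020).
Verify against each original: 429 mod 17 = 4, 429 mod 4 = 1, 429 mod 3 = 0, 429 mod 5 = 4.

x ≡ 429 (mod 1020).


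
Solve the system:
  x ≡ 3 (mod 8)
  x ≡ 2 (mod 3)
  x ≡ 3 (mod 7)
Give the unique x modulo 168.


Moduli 8, 3, 7 are pairwise coprime; by CRT there is a unique solution modulo M = 8 · 3 · 7 = 168.
Solve pairwise, accumulating the modulus:
  Start with x ≡ 3 (mod 8).
  Combine with x ≡ 2 (mod 3): since gcd(8, 3) = 1, we get a unique residue mod 24.
    Write x = 3 + 8·t and substitute into x ≡ 2 (mod 3): 8·t ≡ 2 − 3 = -1 (mod 3).
    Reduce coefficients mod 3: 2·t ≡ 2 (mod 3).
    The inverse of 2 mod 3 is 2 (since 2·2 = 4 = 1·3 + 1), so t ≡ 2·2 = 4 ≡ 1 (mod 3).
    Then x = 3 + 8·1 = 11, valid modulo lcm(8, 3) = 24: x ≡ 11 (mod 24).
  Combine with x ≡ 3 (mod 7): since gcd(24, 7) = 1, we get a unique residue mod 168.
    Write x = 11 + 24·t and substitute into x ≡ 3 (mod 7): 24·t ≡ 3 − 11 = -8 (mod 7).
    Reduce coefficients mod 7: 3·t ≡ 6 (mod 7).
    The inverse of 3 mod 7 is 5 (since 3·5 = 15 = 2·7 + 1), so t ≡ 5·6 = 30 ≡ 2 (mod 7).
    Then x = 11 + 24·2 = 59, valid modulo lcm(24, 7) = 168: x ≡ 59 (mod 168).
Verify: 59 mod 8 = 3 ✓, 59 mod 3 = 2 ✓, 59 mod 7 = 3 ✓.

x ≡ 59 (mod 168).


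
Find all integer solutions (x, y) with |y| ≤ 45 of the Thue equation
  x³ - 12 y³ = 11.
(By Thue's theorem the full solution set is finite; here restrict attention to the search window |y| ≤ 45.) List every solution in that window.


The equation is x³ - 12y³ = 11. For fixed y, x³ = 12·y³ + 11, so a solution requires the RHS to be a perfect cube.
Strategy: iterate y from -45 to 45, compute RHS = 12·y³ + 11, and check whether it is a (positive or negative) perfect cube.
Check small values of y:
  y = 0: RHS = 11 is not a perfect cube.
  y = 1: RHS = 23 is not a perfect cube.
  y = -1: RHS = -1 = (-1)³ ⇒ x = -1 works.
  y = 2: RHS = 107 is not a perfect cube.
  y = -2: RHS = -85 is not a perfect cube.
  y = 3: RHS = 335 is not a perfect cube.
  y = -3: RHS = -313 is not a perfect cube.
Continuing the search up to |y| = 45 finds no further solutions beyond those listed.
Collected solutions: (-1, -1).

Solutions (with |y| ≤ 45): (-1, -1).


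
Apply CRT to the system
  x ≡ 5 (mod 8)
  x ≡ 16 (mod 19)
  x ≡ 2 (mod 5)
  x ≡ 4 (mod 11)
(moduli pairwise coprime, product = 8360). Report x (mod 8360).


Product of moduli M = 8 · 19 · 5 · 11 = 8360.
Merge one congruence at a time:
  Start: x ≡ 5 (mod 8).
  Combine with x ≡ 16 (mod 19); new modulus lcm = 152.
    Write x = 5 + 8·t and substitute into x ≡ 16 (mod 19): 8·t ≡ 16 − 5 = 11 (mod 19).
    The inverse of 8 mod 19 is 12 (since 8·12 = 96 = 5·19 + 1), so t ≡ 12·11 = 132 ≡ 18 (mod 19).
    Then x = 5 + 8·18 = 149, valid modulo lcm(8, 19) = 152: x ≡ 149 (mod 152).
  Combine with x ≡ 2 (mod 5); new modulus lcm = 760.
    Write x = 149 + 152·t and substitute into x ≡ 2 (mod 5): 152·t ≡ 2 − 149 = -147 (mod 5).
    Reduce coefficients mod 5: 2·t ≡ 3 (mod 5).
    The inverse of 2 mod 5 is 3 (since 2·3 = 6 = 1·5 + 1), so t ≡ 3·3 = 9 ≡ 4 (mod 5).
    Then x = 149 + 152·4 = 757, valid modulo lcm(152, 5) = 760: x ≡ 757 (mod 760).
  Combine with x ≡ 4 (mod 11); new modulus lcm = 8360.
    Write x = 757 + 760·t and substitute into x ≡ 4 (mod 11): 760·t ≡ 4 − 757 = -753 (mod 11).
    Reduce coefficients mod 11: 1·t ≡ 6 (mod 11).
    So t ≡ 6 (mod 11).
    Then x = 757 + 760·6 = 5317, valid modulo lcm(760, 11) = 8360: x ≡ 5317 (mod 8360).
Verify against each original: 5317 mod 8 = 5, 5317 mod 19 = 16, 5317 mod 5 = 2, 5317 mod 11 = 4.

x ≡ 5317 (mod 8360).


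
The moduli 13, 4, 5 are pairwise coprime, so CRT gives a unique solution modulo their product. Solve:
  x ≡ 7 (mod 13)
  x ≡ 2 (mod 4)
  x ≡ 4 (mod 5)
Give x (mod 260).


Moduli 13, 4, 5 are pairwise coprime; by CRT there is a unique solution modulo M = 13 · 4 · 5 = 260.
Solve pairwise, accumulating the modulus:
  Start with x ≡ 7 (mod 13).
  Combine with x ≡ 2 (mod 4): since gcd(13, 4) = 1, we get a unique residue mod 52.
    Write x = 7 + 13·t and substitute into x ≡ 2 (mod 4): 13·t ≡ 2 − 7 = -5 (mod 4).
    Reduce coefficients mod 4: 1·t ≡ 3 (mod 4).
    So t ≡ 3 (mod 4).
    Then x = 7 + 13·3 = 46, valid modulo lcm(13, 4) = 52: x ≡ 46 (mod 52).
  Combine with x ≡ 4 (mod 5): since gcd(52, 5) = 1, we get a unique residue mod 260.
    Write x = 46 + 52·t and substitute into x ≡ 4 (mod 5): 52·t ≡ 4 − 46 = -42 (mod 5).
    Reduce coefficients mod 5: 2·t ≡ 3 (mod 5).
    The inverse of 2 mod 5 is 3 (since 2·3 = 6 = 1·5 + 1), so t ≡ 3·3 = 9 ≡ 4 (mod 5).
    Then x = 46 + 52·4 = 254, valid modulo lcm(52, 5) = 260: x ≡ 254 (mod 260).
Verify: 254 mod 13 = 7 ✓, 254 mod 4 = 2 ✓, 254 mod 5 = 4 ✓.

x ≡ 254 (mod 260).


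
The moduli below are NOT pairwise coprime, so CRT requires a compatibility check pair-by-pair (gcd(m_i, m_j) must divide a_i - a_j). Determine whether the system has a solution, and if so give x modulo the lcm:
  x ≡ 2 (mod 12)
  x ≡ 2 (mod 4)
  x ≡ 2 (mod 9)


Moduli 12, 4, 9 are not pairwise coprime, so CRT works modulo lcm(m_i) when all pairwise compatibility conditions hold.
Pairwise compatibility: gcd(m_i, m_j) must divide a_i - a_j for every pair.
Merge one congruence at a time:
  Start: x ≡ 2 (mod 12).
  Combine with x ≡ 2 (mod 4): gcd(12, 4) = 4; 2 - 2 = 0, which IS divisible by 4, so compatible.
    Write x = 2 + 12·t and substitute into x ≡ 2 (mod 4): 12·t ≡ 2 − 2 = 0 (mod 4).
    Divide the congruence (and modulus) by g = 4: 3·t ≡ 0 (mod 1).
    Modulo 1 every t works; take t = 0.
    Then x = 2 + 12·0 = 2, valid modulo lcm(12, 4) = 12: x ≡ 2 (mod 12).
  Combine with x ≡ 2 (mod 9): gcd(12, 9) = 3; 2 - 2 = 0, which IS divisible by 3, so compatible.
    Write x = 2 + 12·t and substitute into x ≡ 2 (mod 9): 12·t ≡ 2 − 2 = 0 (mod 9).
    Divide the congruence (and modulus) by g = 3: 4·t ≡ 0 (mod 3).
    Reduce coefficients mod 3: 1·t ≡ 0 (mod 3).
    So t ≡ 0 (mod 3).
    Then x = 2 + 12·0 = 2, valid modulo lcm(12, 9) = 36: x ≡ 2 (mod 36).
Verify: 2 mod 12 = 2, 2 mod 4 = 2, 2 mod 9 = 2.

x ≡ 2 (mod 36).
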